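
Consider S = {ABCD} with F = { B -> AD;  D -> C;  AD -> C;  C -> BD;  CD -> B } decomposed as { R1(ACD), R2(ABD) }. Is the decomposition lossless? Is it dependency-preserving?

lossless and dependency-preserving

Lossless test: (AD)⁺ = {ABCD}, which contains all of one fragment — lossless.
Dependency preservation: C → BD; CD → B are not contained in any single fragment, but the restricted closure of each left-hand side across the fragments still reaches the right-hand side; the remaining FDs each lie inside some fragment. All dependencies are preserved.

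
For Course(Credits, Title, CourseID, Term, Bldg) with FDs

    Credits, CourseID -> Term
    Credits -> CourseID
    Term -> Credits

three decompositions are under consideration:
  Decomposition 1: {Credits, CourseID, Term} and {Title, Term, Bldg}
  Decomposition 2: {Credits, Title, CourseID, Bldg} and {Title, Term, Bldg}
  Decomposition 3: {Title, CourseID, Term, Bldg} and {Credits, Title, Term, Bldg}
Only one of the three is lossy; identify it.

Decomposition 1: common = {Term}, closure = {Credits, CourseID, Term} → lossless.
Decomposition 2: common = {Title, Bldg}, closure = {Title, Bldg} → lossy.
Decomposition 3: common = {Title, Term, Bldg}, closure = {Credits, Title, CourseID, Term, Bldg} → lossless.

Decomposition 2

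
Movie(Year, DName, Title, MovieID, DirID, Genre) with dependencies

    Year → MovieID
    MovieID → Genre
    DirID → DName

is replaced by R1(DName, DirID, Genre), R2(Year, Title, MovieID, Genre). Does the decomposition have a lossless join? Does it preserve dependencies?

Lossless test: (Genre)⁺ = {Genre}, which is a superkey of neither fragment — lossy.
Dependency preservation: every FD's attributes lie within a single fragment, so each can be enforced locally — preserved.

lossy but dependency-preserving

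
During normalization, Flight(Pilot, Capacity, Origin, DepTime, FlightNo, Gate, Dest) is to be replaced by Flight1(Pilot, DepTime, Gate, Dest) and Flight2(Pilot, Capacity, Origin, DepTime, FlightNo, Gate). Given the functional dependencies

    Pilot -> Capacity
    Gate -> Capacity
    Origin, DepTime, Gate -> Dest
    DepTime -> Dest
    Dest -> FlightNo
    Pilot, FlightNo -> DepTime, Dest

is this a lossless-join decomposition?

Yes

Common attributes: Flight1 ∩ Flight2 = {Pilot, DepTime, Gate}.
Closure of {Pilot, DepTime, Gate}: Pilot → Capacity applies, adding Capacity; DepTime → Dest applies, adding Dest; Dest → FlightNo applies, adding FlightNo. So (Pilot, DepTime, Gate)⁺ = {Pilot, Capacity, DepTime, FlightNo, Gate, Dest}.
This closure contains every attribute of Flight1, so Flight1 ∩ Flight2 → Flight1. The join is lossless.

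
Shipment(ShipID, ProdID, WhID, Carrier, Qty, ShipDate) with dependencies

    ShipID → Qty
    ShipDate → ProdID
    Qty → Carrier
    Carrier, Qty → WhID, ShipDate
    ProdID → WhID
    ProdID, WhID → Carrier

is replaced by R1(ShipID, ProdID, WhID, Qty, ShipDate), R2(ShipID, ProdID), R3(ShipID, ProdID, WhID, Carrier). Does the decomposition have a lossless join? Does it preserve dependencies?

Lossless test (chase): Rows 1 and 2 agree on ShipID; apply ShipID→Qty and equate their Qty entries. Rows 1 and 3 agree on ShipID; apply ShipID→Qty and equate their Qty entries. Rows 1 and 2 agree on Qty; apply Qty→Carrier and equate their Carrier entries. Rows 1 and 3 agree on Qty; apply Qty→Carrier and equate their Carrier entries. Rows 1 and 2 agree on Carrier, Qty; apply Carrier, Qty→WhID, ShipDate and equate their WhID, ShipDate entries. Rows 1 and 3 agree on Carrier, Qty; apply Carrier, Qty→WhID, ShipDate and equate their WhID, ShipDate entries. Row 1 is now all distinguished symbols — the join is lossless.
Dependency preservation: Qty → Carrier; Carrier, Qty → WhID, ShipDate are not contained in any single fragment, but the restricted closure of each left-hand side across the fragments still reaches the right-hand side; the remaining FDs each lie inside some fragment. All dependencies are preserved.

lossless and dependency-preserving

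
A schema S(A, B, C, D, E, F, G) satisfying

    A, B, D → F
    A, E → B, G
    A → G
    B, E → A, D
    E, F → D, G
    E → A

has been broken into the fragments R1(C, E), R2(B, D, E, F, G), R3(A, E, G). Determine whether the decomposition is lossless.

Chase test. Columns are A, B, C, D, E, F, G; row i has aⱼ where attribute j ∈ Ri, else bᵢⱼ.
Initial tableau (one row per fragment):
  row 1: b11 b12 a3 b14 a5 b16 b17
  row 2: b21 a2 b23 a4 a5 a6 a7
  row 3: a1 b32 b33 b34 a5 b36 a7
Rows 1 and 2 agree on E; apply E→A and equate their A entries.
Rows 1 and 3 agree on E; apply E→A and equate their A entries.
Rows 1 and 2 agree on A, E; apply A, E→B, G and equate their B, G entries.
Rows 1 and 3 agree on A, E; apply A, E→B, G and equate their B, G entries.
Rows 1 and 2 agree on B, E; apply B, E→A, D and equate their A, D entries.
Rows 1 and 3 agree on B, E; apply B, E→A, D and equate their A, D entries.
Rows 1 and 2 agree on A, B, D; apply A, B, D→F and equate their F entries.
Rows 1 and 3 agree on A, B, D; apply A, B, D→F and equate their F entries.
Row 1 is now all distinguished symbols — the join is lossless.

Yes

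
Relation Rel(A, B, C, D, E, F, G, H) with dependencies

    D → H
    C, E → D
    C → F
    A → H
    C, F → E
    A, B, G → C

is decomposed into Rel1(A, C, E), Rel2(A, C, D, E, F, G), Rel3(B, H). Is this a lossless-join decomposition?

No

Chase test. Columns are A, B, C, D, E, F, G, H; row i has aⱼ where attribute j ∈ Reli, else bᵢⱼ.
Initial tableau (one row per fragment):
  row 1: a1 b12 a3 b14 a5 b16 b17 b18
  row 2: a1 b22 a3 a4 a5 a6 a7 b28
  row 3: b31 a2 b33 b34 b35 b36 b37 a8
Rows 1 and 2 agree on C, E; apply C, E→D and equate their D entries.
Rows 1 and 2 agree on C; apply C→F and equate their F entries.
Rows 1 and 2 agree on A; apply A→H and equate their H entries.
No row becomes fully distinguished — the join is lossy.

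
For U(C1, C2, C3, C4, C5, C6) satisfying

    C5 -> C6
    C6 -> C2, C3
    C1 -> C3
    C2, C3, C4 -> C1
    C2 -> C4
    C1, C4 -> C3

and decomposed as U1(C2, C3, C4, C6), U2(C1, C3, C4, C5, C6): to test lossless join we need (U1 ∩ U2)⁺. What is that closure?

U1 ∩ U2 = {C3, C4, C6}.
C6 → C2, C3 applies, adding C2
C2, C3, C4 → C1 applies, adding C1
Closure: {C1, C2, C3, C4, C6}.

C1, C2, C3, C4, C6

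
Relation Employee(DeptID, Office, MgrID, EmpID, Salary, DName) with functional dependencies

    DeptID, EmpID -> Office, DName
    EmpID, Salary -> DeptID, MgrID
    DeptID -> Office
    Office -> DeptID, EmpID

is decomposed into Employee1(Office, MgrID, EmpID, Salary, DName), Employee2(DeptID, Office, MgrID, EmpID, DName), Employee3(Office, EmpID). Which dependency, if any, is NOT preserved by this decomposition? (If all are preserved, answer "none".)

DeptID, EmpID → Office, DName lies within Employee2.
EmpID, Salary → DeptID, MgrID: restricted closure across fragments reaches DeptID, MgrID.
DeptID → Office lies within Employee2.
Office → DeptID, EmpID lies within Employee2.
Every dependency is enforceable on the fragments, so the decomposition is dependency-preserving.

none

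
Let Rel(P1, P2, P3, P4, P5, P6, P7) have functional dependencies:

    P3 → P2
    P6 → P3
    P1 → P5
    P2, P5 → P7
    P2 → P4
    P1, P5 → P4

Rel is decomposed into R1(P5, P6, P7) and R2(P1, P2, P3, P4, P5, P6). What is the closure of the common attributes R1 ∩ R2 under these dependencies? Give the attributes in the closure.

R1 ∩ R2 = {P5, P6}.
P6 → P3 applies, adding P3
P3 → P2 applies, adding P2
P2, P5 → P7 applies, adding P7
P2 → P4 applies, adding P4
Closure: {P2, P3, P4, P5, P6, P7}.

P2, P3, P4, P5, P6, P7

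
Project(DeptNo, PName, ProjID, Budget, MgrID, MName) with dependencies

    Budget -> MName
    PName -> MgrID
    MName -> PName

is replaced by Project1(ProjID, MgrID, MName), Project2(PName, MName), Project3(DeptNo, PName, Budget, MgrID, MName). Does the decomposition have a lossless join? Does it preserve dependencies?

lossy but dependency-preserving

Lossless test (chase): Rows 2 and 3 agree on PName; apply PName→MgrID and equate their MgrID entries. Rows 1 and 2 agree on MName; apply MName→PName and equate their PName entries. No row becomes fully distinguished — the join is lossy.
Dependency preservation: every FD's attributes lie within a single fragment, so each can be enforced locally — preserved.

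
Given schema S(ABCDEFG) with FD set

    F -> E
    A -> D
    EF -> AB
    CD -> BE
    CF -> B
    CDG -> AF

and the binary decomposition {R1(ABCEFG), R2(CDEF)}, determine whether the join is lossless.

Yes

Common attributes: R1 ∩ R2 = {CEF}.
Closure of {CEF}: EF → AB applies, adding AB; A → D applies, adding D. So (CEF)⁺ = {ABCDEF}.
This closure contains every attribute of R2, so R1 ∩ R2 → R2. The join is lossless.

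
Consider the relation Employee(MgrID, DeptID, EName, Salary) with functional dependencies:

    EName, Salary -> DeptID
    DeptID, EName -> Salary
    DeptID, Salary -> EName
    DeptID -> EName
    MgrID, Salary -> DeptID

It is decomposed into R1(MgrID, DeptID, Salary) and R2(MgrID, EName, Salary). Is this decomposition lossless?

Common attributes: R1 ∩ R2 = {MgrID, Salary}.
Closure of {MgrID, Salary}: MgrID, Salary → DeptID applies, adding DeptID; DeptID, Salary → EName applies, adding EName. So (MgrID, Salary)⁺ = {MgrID, DeptID, EName, Salary}.
This closure contains every attribute of R1, so R1 ∩ R2 → R1. The join is lossless.

Yes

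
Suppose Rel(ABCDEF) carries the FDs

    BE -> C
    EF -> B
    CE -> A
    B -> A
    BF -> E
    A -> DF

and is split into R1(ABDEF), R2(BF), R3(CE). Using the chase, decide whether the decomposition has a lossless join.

No

Chase test. Columns are ABCDEF; row i has aⱼ where attribute j ∈ Ri, else bᵢⱼ.
Initial tableau (one row per fragment):
  row 1: a1 a2 b13 a4 a5 a6
  row 2: b21 a2 b23 b24 b25 a6
  row 3: b31 b32 a3 b34 a5 b36
Rows 1 and 2 agree on B; apply B→A and equate their A entries.
Rows 1 and 2 agree on BF; apply BF→E and equate their E entries.
Rows 1 and 2 agree on A; apply A→DF and equate their DF entries.
Rows 1 and 2 agree on BE; apply BE→C and equate their C entries.
No row becomes fully distinguished — the join is lossy.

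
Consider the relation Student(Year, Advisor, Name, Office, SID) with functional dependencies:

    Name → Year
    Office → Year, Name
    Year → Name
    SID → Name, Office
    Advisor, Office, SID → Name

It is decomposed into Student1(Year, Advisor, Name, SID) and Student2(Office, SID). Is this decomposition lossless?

Yes

Common attributes: Student1 ∩ Student2 = {SID}.
Closure of {SID}: SID → Name, Office applies, adding Name, Office; Name → Year applies, adding Year. So (SID)⁺ = {Year, Name, Office, SID}.
This closure contains every attribute of Student2, so Student1 ∩ Student2 → Student2. The join is lossless.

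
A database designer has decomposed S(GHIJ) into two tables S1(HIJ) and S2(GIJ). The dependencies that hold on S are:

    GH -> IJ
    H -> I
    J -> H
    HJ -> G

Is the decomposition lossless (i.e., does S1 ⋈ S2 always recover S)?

Yes

Common attributes: S1 ∩ S2 = {IJ}.
Closure of {IJ}: J → H applies, adding H; HJ → G applies, adding G. So (IJ)⁺ = {GHIJ}.
This closure contains every attribute of S1, so S1 ∩ S2 → S1. The join is lossless.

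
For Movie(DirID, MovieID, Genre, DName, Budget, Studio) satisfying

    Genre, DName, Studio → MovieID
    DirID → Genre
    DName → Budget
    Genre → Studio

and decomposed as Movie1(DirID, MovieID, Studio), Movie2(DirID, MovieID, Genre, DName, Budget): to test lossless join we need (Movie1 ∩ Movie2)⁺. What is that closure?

Movie1 ∩ Movie2 = {DirID, MovieID}.
DirID → Genre applies, adding Genre
Genre → Studio applies, adding Studio
Closure: {DirID, MovieID, Genre, Studio}.

DirID, MovieID, Genre, Studio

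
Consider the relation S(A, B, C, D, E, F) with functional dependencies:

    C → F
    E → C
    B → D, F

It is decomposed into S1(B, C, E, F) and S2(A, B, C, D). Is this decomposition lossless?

No

Common attributes: S1 ∩ S2 = {B, C}.
Closure of {B, C}: C → F applies, adding F; B → D, F applies, adding D. So (B, C)⁺ = {B, C, D, F}.
The closure contains neither all of S1 = {B, C, E, F} nor all of S2 = {A, B, C, D}, so the common attributes are not a superkey of either fragment. The join is lossy.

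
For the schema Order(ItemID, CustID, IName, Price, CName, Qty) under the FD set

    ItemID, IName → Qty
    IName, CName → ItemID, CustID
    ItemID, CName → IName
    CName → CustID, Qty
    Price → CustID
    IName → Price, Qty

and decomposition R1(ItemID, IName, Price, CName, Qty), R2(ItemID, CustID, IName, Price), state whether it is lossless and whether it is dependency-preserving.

Lossless test: (ItemID, IName, Price)⁺ = {ItemID, CustID, IName, Price, Qty}, which contains all of one fragment — lossless.
Dependency preservation: the restricted closure of {CName} across the fragments never reaches {CustID, Qty}, so CName → CustID, Qty cannot be enforced without a join — not preserved.

lossless but not dependency-preserving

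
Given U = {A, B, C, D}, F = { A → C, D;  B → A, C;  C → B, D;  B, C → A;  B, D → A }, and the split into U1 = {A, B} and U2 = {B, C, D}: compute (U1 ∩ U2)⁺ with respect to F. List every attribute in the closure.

A, B, C, D

U1 ∩ U2 = {B}.
B → A, C applies, adding A, C
C → B, D applies, adding D
Closure: {A, B, C, D}.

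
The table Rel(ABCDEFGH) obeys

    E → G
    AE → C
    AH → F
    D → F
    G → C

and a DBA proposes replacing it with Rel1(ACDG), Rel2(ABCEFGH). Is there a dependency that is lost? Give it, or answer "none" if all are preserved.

D → F

Check D → F: no single fragment contains all of {DF}, and the restricted closure of {D} across the fragments never reaches {F}.
E → G is preserved.
AE → C is preserved.
AH → F is preserved.
G → C is preserved.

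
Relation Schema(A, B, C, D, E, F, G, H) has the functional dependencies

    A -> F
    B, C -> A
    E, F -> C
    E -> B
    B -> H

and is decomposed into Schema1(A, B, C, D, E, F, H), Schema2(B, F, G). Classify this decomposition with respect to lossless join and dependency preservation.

Lossless test: (B, F)⁺ = {B, F, H}, which is a superkey of neither fragment — lossy.
Dependency preservation: every FD's attributes lie within a single fragment, so each can be enforced locally — preserved.

lossy but dependency-preserving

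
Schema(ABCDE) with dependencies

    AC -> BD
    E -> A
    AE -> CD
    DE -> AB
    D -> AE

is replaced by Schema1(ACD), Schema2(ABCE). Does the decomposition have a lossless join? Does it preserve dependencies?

lossless and dependency-preserving

Lossless test: (AC)⁺ = {ABCDE}, which contains all of one fragment — lossless.
Dependency preservation: AC → BD; AE → CD; DE → AB; D → AE are not contained in any single fragment, but the restricted closure of each left-hand side across the fragments still reaches the right-hand side; the remaining FDs each lie inside some fragment. All dependencies are preserved.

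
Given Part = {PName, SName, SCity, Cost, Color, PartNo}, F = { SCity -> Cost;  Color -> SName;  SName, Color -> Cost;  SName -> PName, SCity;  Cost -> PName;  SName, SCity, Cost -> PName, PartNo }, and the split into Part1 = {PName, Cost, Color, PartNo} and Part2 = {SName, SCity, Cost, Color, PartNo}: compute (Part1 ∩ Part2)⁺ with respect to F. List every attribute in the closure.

Part1 ∩ Part2 = {Cost, Color, PartNo}.
Color → SName applies, adding SName
SName → PName, SCity applies, adding PName, SCity
Closure: {PName, SName, SCity, Cost, Color, PartNo}.

PName, SName, SCity, Cost, Color, PartNo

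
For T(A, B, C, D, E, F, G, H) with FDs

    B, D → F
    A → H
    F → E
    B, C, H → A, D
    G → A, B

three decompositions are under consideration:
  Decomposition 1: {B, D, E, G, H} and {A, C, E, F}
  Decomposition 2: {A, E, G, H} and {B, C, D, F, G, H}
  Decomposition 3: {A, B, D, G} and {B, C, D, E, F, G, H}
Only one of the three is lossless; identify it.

Decomposition 3

Decomposition 1: common = {E}, closure = {E} → lossy.
Decomposition 2: common = {G, H}, closure = {A, B, G, H} → lossy.
Decomposition 3: common = {B, D, G}, closure = {A, B, D, E, F, G, H} → lossless.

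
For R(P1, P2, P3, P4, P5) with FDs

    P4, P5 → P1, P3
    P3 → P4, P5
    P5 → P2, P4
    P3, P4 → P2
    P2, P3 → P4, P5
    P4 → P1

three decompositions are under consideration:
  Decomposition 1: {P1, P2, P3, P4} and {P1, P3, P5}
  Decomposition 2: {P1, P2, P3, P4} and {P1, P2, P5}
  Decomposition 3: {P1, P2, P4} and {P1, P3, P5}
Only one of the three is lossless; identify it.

Decomposition 1

Decomposition 1: common = {P1, P3}, closure = {P1, P2, P3, P4, P5} → lossless.
Decomposition 2: common = {P1, P2}, closure = {P1, P2} → lossy.
Decomposition 3: common = {P1}, closure = {P1} → lossy.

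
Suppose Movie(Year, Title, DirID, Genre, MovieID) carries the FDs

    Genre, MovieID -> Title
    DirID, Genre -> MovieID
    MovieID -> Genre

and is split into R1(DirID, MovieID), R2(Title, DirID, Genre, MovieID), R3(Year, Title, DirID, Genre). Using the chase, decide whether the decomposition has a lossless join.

Chase test. Columns are Year, Title, DirID, Genre, MovieID; row i has aⱼ where attribute j ∈ Ri, else bᵢⱼ.
Initial tableau (one row per fragment):
  row 1: b11 b12 a3 b14 a5
  row 2: b21 a2 a3 a4 a5
  row 3: a1 a2 a3 a4 b35
Rows 2 and 3 agree on DirID, Genre; apply DirID, Genre→MovieID and equate their MovieID entries.
Rows 1 and 2 agree on MovieID; apply MovieID→Genre and equate their Genre entries.
Rows 1 and 2 agree on Genre, MovieID; apply Genre, MovieID→Title and equate their Title entries.
Row 3 is now all distinguished symbols — the join is lossless.

Yes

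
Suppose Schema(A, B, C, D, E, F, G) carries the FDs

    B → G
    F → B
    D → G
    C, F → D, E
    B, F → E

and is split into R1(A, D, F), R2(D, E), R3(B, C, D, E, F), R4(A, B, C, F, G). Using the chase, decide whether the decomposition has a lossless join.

Chase test. Columns are A, B, C, D, E, F, G; row i has aⱼ where attribute j ∈ Ri, else bᵢⱼ.
Initial tableau (one row per fragment):
  row 1: a1 b12 b13 a4 b15 a6 b17
  row 2: b21 b22 b23 a4 a5 b26 b27
  row 3: b31 a2 a3 a4 a5 a6 b37
  row 4: a1 a2 a3 b44 b45 a6 a7
Rows 3 and 4 agree on B; apply B→G and equate their G entries.
Rows 1 and 3 agree on F; apply F→B and equate their B entries.
Rows 1 and 2 agree on D; apply D→G and equate their G entries.
Rows 1 and 3 agree on D; apply D→G and equate their G entries.
Rows 3 and 4 agree on C, F; apply C, F→D, E and equate their D, E entries.
Rows 1 and 3 agree on B, F; apply B, F→E and equate their E entries.
Row 4 is now all distinguished symbols — the join is lossless.

Yes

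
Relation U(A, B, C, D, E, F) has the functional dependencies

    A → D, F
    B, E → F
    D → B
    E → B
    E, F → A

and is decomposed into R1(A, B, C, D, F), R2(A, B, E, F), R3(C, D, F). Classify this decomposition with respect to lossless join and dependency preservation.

lossy but dependency-preserving

Lossless test (chase): Rows 1 and 2 agree on A; apply A→D, F and equate their D, F entries. Rows 1 and 3 agree on D; apply D→B and equate their B entries. No row becomes fully distinguished — the join is lossy.
Dependency preservation: every FD's attributes lie within a single fragment, so each can be enforced locally — preserved.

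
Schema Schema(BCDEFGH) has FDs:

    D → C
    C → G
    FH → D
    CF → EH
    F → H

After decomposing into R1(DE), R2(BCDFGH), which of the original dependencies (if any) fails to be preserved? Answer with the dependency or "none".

CF → EH

Check CF → EH: no single fragment contains all of {CEFH}, and the restricted closure of {CF} across the fragments never reaches {EH}.
D → C is preserved.
C → G is preserved.
FH → D is preserved.
F → H is preserved.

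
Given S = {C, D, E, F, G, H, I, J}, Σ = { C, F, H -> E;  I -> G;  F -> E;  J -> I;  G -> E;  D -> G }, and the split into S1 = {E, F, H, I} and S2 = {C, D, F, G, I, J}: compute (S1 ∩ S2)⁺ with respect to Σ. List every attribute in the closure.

E, F, G, I

S1 ∩ S2 = {F, I}.
I → G applies, adding G
F → E applies, adding E
Closure: {E, F, G, I}.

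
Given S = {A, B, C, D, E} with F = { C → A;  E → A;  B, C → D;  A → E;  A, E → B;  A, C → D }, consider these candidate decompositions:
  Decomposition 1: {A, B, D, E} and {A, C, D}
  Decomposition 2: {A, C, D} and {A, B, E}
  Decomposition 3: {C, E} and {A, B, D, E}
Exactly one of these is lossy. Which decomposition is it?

Decomposition 3

Decomposition 1: common = {A, D}, closure = {A, B, D, E} → lossless.
Decomposition 2: common = {A}, closure = {A, B, E} → lossless.
Decomposition 3: common = {E}, closure = {A, B, E} → lossy.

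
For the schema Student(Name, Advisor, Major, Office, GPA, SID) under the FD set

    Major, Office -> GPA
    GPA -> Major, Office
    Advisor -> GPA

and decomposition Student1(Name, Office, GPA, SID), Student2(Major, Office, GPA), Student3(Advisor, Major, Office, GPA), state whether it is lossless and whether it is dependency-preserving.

lossy but dependency-preserving

Lossless test (chase): Rows 1 and 2 agree on GPA; apply GPA→Major, Office and equate their Major, Office entries. No row becomes fully distinguished — the join is lossy.
Dependency preservation: every FD's attributes lie within a single fragment, so each can be enforced locally — preserved.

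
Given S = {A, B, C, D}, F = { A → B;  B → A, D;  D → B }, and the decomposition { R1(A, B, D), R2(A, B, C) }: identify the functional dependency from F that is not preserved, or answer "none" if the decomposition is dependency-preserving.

A → B lies within R1.
B → A, D lies within R1.
D → B lies within R1.
Every dependency is enforceable on the fragments, so the decomposition is dependency-preserving.

none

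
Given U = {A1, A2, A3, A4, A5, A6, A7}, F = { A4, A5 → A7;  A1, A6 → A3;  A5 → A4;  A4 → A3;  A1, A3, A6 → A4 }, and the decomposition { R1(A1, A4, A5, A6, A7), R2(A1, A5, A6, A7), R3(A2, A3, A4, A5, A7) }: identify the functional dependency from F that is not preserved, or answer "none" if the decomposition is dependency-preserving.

none

A4, A5 → A7 lies within R1.
A1, A6 → A3: restricted closure across fragments reaches A3.
A5 → A4 lies within R1.
A4 → A3 lies within R3.
A1, A3, A6 → A4: restricted closure across fragments reaches A4.
Every dependency is enforceable on the fragments, so the decomposition is dependency-preserving.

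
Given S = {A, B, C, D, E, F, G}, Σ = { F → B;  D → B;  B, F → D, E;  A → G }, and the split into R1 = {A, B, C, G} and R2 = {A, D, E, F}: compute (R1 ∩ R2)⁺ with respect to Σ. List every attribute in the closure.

A, G

R1 ∩ R2 = {A}.
A → G applies, adding G
Closure: {A, G}.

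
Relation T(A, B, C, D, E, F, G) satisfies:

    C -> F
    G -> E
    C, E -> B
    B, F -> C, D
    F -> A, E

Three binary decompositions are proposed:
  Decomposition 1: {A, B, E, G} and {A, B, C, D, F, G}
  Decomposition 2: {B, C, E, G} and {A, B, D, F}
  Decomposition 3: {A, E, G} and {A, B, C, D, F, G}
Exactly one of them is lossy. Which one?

Decomposition 1: common = {A, B, G}, closure = {A, B, E, G} → lossless.
Decomposition 2: common = {B}, closure = {B} → lossy.
Decomposition 3: common = {A, G}, closure = {A, E, G} → lossless.

Decomposition 2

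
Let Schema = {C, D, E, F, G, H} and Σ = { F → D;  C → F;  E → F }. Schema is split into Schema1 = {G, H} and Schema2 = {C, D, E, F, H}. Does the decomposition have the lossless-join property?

Common attributes: Schema1 ∩ Schema2 = {H}.
No dependency enlarges {H}, so (H)⁺ = {H}.
The closure contains neither all of Schema1 = {G, H} nor all of Schema2 = {C, D, E, F, H}, so the common attributes are not a superkey of either fragment. The join is lossy.

No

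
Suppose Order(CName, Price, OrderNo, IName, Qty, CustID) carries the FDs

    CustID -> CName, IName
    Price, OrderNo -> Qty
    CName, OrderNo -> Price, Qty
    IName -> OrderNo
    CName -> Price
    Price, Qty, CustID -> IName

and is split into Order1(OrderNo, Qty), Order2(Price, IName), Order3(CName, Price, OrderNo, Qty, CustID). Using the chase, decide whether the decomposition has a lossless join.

No

Chase test. Columns are CName, Price, OrderNo, IName, Qty, CustID; row i has aⱼ where attribute j ∈ Orderi, else bᵢⱼ.
Initial tableau (one row per fragment):
  row 1: b11 b12 a3 b14 a5 b16
  row 2: b21 a2 b23 a4 b25 b26
  row 3: a1 a2 a3 b34 a5 a6
No row becomes fully distinguished — the join is lossy.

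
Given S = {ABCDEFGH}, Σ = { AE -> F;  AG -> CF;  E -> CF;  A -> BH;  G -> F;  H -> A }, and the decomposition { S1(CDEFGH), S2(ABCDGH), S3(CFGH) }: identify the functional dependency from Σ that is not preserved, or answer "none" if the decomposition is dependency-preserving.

none

AE → F: restricted closure across fragments reaches F.
AG → CF: restricted closure across fragments reaches CF.
E → CF lies within S1.
A → BH lies within S2.
G → F lies within S1.
H → A lies within S2.
Every dependency is enforceable on the fragments, so the decomposition is dependency-preserving.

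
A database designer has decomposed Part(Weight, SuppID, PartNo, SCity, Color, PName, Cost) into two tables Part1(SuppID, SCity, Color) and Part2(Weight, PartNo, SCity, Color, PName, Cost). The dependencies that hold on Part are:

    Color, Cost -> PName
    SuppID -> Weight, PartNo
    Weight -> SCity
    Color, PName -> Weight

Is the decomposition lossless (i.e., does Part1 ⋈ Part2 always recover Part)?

Common attributes: Part1 ∩ Part2 = {SCity, Color}.
No dependency enlarges {SCity, Color}, so (SCity, Color)⁺ = {SCity, Color}.
The closure contains neither all of Part1 = {SuppID, SCity, Color} nor all of Part2 = {Weight, PartNo, SCity, Color, PName, Cost}, so the common attributes are not a superkey of either fragment. The join is lossy.

No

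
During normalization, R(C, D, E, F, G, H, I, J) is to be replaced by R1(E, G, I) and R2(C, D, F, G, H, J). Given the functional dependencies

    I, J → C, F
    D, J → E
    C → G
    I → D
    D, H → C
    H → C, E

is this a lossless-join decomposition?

Common attributes: R1 ∩ R2 = {G}.
No dependency enlarges {G}, so (G)⁺ = {G}.
The closure contains neither all of R1 = {E, G, I} nor all of R2 = {C, D, F, G, H, J}, so the common attributes are not a superkey of either fragment. The join is lossy.

No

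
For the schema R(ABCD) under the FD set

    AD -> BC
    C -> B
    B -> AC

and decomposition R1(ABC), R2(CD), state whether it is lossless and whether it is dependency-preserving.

lossless but not dependency-preserving

Lossless test: (C)⁺ = {ABC}, which contains all of one fragment — lossless.
Dependency preservation: the restricted closure of {AD} across the fragments never reaches {BC}, so AD → BC cannot be enforced without a join — not preserved.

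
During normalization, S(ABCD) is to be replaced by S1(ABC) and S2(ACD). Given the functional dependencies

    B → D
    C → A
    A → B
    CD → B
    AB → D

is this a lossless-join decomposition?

Yes

Common attributes: S1 ∩ S2 = {AC}.
Closure of {AC}: A → B applies, adding B; AB → D applies, adding D. So (AC)⁺ = {ABCD}.
This closure contains every attribute of S1, so S1 ∩ S2 → S1. The join is lossless.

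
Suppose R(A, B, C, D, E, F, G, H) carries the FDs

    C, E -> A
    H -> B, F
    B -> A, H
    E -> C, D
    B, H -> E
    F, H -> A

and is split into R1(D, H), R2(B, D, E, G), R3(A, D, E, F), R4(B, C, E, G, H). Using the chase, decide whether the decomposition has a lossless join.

No

Chase test. Columns are A, B, C, D, E, F, G, H; row i has aⱼ where attribute j ∈ Ri, else bᵢⱼ.
Initial tableau (one row per fragment):
  row 1: b11 b12 b13 a4 b15 b16 b17 a8
  row 2: b21 a2 b23 a4 a5 b26 a7 b28
  row 3: a1 b32 b33 a4 a5 a6 b37 b38
  row 4: b41 a2 a3 b44 a5 b46 a7 a8
Rows 1 and 4 agree on H; apply H→B, F and equate their B, F entries.
Rows 1 and 2 agree on B; apply B→A, H and equate their A, H entries.
Rows 1 and 4 agree on B; apply B→A, H and equate their A, H entries.
Rows 2 and 3 agree on E; apply E→C, D and equate their C, D entries.
Rows 2 and 4 agree on E; apply E→C, D and equate their C, D entries.
Rows 1 and 2 agree on B, H; apply B, H→E and equate their E entries.
Rows 2 and 3 agree on C, E; apply C, E→A and equate their A entries.
Rows 1 and 2 agree on H; apply H→B, F and equate their B, F entries.
Rows 1 and 2 agree on E; apply E→C, D and equate their C, D entries.
No row becomes fully distinguished — the join is lossy.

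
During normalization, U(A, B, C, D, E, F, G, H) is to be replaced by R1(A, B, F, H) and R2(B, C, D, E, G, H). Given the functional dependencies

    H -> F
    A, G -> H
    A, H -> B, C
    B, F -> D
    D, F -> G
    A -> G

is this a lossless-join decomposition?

Common attributes: R1 ∩ R2 = {B, H}.
Closure of {B, H}: H → F applies, adding F; B, F → D applies, adding D; D, F → G applies, adding G. So (B, H)⁺ = {B, D, F, G, H}.
The closure contains neither all of R1 = {A, B, F, H} nor all of R2 = {B, C, D, E, G, H}, so the common attributes are not a superkey of either fragment. The join is lossy.

No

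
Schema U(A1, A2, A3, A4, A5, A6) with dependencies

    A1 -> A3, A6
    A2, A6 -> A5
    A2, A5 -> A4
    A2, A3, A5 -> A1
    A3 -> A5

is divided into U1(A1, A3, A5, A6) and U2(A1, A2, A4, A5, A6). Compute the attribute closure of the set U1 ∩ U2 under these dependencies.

A1, A3, A5, A6

U1 ∩ U2 = {A1, A5, A6}.
A1 → A3, A6 applies, adding A3
Closure: {A1, A3, A5, A6}.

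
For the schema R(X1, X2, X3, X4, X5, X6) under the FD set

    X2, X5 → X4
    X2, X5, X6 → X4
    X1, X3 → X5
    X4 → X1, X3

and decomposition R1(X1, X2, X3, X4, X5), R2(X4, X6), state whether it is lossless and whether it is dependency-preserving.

lossy but dependency-preserving

Lossless test: (X4)⁺ = {X1, X3, X4, X5}, which is a superkey of neither fragment — lossy.
Dependency preservation: X2, X5, X6 → X4 is not contained in any single fragment, but the restricted closure of its left-hand side across the fragments still reaches the right-hand side; the remaining FDs each lie inside some fragment. All dependencies are preserved.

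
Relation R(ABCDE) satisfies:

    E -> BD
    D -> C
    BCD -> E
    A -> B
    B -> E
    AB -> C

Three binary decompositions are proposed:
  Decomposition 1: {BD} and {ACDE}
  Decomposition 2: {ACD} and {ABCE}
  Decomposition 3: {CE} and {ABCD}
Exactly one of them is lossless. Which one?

Decomposition 2

Decomposition 1: common = {D}, closure = {CD} → lossy.
Decomposition 2: common = {AC}, closure = {ABCDE} → lossless.
Decomposition 3: common = {C}, closure = {C} → lossy.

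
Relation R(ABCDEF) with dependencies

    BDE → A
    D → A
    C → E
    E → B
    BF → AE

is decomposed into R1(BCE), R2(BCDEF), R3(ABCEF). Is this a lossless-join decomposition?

Yes

Chase test. Columns are ABCDEF; row i has aⱼ where attribute j ∈ Ri, else bᵢⱼ.
Initial tableau (one row per fragment):
  row 1: b11 a2 a3 b14 a5 b16
  row 2: b21 a2 a3 a4 a5 a6
  row 3: a1 a2 a3 b34 a5 a6
Rows 2 and 3 agree on BF; apply BF→AE and equate their AE entries.
Row 2 is now all distinguished symbols — the join is lossless.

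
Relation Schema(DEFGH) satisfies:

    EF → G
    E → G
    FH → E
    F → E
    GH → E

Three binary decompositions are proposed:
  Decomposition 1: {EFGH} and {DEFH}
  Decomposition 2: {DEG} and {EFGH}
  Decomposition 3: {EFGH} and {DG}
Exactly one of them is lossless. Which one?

Decomposition 1

Decomposition 1: common = {EFH}, closure = {EFGH} → lossless.
Decomposition 2: common = {EG}, closure = {EG} → lossy.
Decomposition 3: common = {G}, closure = {G} → lossy.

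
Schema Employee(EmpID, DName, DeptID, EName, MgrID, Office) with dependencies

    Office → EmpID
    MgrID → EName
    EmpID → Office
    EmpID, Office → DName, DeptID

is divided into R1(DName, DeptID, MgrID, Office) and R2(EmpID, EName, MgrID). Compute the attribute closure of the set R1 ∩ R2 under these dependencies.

EName, MgrID

R1 ∩ R2 = {MgrID}.
MgrID → EName applies, adding EName
Closure: {EName, MgrID}.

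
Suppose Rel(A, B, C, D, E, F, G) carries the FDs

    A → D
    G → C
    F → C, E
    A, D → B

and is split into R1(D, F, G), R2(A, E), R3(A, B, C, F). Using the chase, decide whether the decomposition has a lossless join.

No

Chase test. Columns are A, B, C, D, E, F, G; row i has aⱼ where attribute j ∈ Ri, else bᵢⱼ.
Initial tableau (one row per fragment):
  row 1: b11 b12 b13 a4 b15 a6 a7
  row 2: a1 b22 b23 b24 a5 b26 b27
  row 3: a1 a2 a3 b34 b35 a6 b37
Rows 2 and 3 agree on A; apply A→D and equate their D entries.
Rows 1 and 3 agree on F; apply F→C, E and equate their C, E entries.
Rows 2 and 3 agree on A, D; apply A, D→B and equate their B entries.
No row becomes fully distinguished — the join is lossy.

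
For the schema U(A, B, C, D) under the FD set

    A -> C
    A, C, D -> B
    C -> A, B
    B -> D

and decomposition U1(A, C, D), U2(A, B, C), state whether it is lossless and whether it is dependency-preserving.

lossless but not dependency-preserving

Lossless test: (A, C)⁺ = {A, B, C, D}, which contains all of one fragment — lossless.
Dependency preservation: the restricted closure of {B} across the fragments never reaches {D}, so B → D cannot be enforced without a join — not preserved.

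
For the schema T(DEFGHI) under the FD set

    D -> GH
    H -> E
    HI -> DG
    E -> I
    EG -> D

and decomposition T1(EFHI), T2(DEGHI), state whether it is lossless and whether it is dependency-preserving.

lossless and dependency-preserving

Lossless test: (EHI)⁺ = {DEGHI}, which contains all of one fragment — lossless.
Dependency preservation: every FD's attributes lie within a single fragment, so each can be enforced locally — preserved.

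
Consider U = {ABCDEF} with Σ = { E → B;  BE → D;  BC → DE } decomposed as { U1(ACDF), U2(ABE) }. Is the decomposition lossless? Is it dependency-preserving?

lossy and not dependency-preserving

Lossless test: (A)⁺ = {A}, which is a superkey of neither fragment — lossy.
Dependency preservation: the restricted closure of {BE} across the fragments never reaches {D}, so BE → D cannot be enforced without a join — not preserved.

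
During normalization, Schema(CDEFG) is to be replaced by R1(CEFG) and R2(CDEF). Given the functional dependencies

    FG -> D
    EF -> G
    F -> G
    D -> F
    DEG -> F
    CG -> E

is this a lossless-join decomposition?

Common attributes: R1 ∩ R2 = {CEF}.
Closure of {CEF}: EF → G applies, adding G; FG → D applies, adding D. So (CEF)⁺ = {CDEFG}.
This closure contains every attribute of R1, so R1 ∩ R2 → R1. The join is lossless.

Yes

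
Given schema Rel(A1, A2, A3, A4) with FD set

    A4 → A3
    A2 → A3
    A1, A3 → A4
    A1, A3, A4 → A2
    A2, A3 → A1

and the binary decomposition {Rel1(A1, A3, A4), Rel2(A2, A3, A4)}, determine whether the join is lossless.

Common attributes: Rel1 ∩ Rel2 = {A3, A4}.
No dependency enlarges {A3, A4}, so (A3, A4)⁺ = {A3, A4}.
The closure contains neither all of Rel1 = {A1, A3, A4} nor all of Rel2 = {A2, A3, A4}, so the common attributes are not a superkey of either fragment. The join is lossy.

No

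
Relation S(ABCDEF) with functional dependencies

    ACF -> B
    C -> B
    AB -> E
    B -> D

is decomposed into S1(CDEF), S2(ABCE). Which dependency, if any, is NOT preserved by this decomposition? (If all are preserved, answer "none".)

B -> D

Check B → D: no single fragment contains all of {BD}, and the restricted closure of {B} across the fragments never reaches {D}.
ACF → B is preserved.
C → B is preserved.
AB → E is preserved.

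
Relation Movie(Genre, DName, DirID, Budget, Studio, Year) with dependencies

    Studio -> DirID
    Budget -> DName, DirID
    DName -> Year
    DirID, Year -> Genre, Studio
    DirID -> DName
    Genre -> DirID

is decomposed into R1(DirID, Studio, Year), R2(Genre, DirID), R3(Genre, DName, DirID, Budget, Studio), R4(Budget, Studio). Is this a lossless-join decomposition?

Chase test. Columns are Genre, DName, DirID, Budget, Studio, Year; row i has aⱼ where attribute j ∈ Ri, else bᵢⱼ.
Initial tableau (one row per fragment):
  row 1: b11 b12 a3 b14 a5 a6
  row 2: a1 b22 a3 b24 b25 b26
  row 3: a1 a2 a3 a4 a5 b36
  row 4: b41 b42 b43 a4 a5 b46
Rows 1 and 4 agree on Studio; apply Studio→DirID and equate their DirID entries.
Rows 3 and 4 agree on Budget; apply Budget→DName, DirID and equate their DName, DirID entries.
Rows 3 and 4 agree on DName; apply DName→Year and equate their Year entries.
Rows 3 and 4 agree on DirID, Year; apply DirID, Year→Genre, Studio and equate their Genre, Studio entries.
Rows 1 and 2 agree on DirID; apply DirID→DName and equate their DName entries.
Rows 1 and 3 agree on DirID; apply DirID→DName and equate their DName entries.
Rows 1 and 2 agree on DName; apply DName→Year and equate their Year entries.
Rows 1 and 3 agree on DName; apply DName→Year and equate their Year entries.
Rows 1 and 2 agree on DirID, Year; apply DirID, Year→Genre, Studio and equate their Genre, Studio entries.
Row 3 is now all distinguished symbols — the join is lossless.

Yes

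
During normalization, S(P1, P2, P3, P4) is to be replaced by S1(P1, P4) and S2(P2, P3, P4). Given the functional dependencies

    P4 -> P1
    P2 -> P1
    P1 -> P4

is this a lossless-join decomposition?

Common attributes: S1 ∩ S2 = {P4}.
Closure of {P4}: P4 → P1 applies, adding P1. So (P4)⁺ = {P1, P4}.
This closure contains every attribute of S1, so S1 ∩ S2 → S1. The join is lossless.

Yes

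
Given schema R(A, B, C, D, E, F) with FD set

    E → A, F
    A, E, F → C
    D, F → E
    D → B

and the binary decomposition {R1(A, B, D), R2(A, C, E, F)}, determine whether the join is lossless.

No

Common attributes: R1 ∩ R2 = {A}.
No dependency enlarges {A}, so (A)⁺ = {A}.
The closure contains neither all of R1 = {A, B, D} nor all of R2 = {A, C, E, F}, so the common attributes are not a superkey of either fragment. The join is lossy.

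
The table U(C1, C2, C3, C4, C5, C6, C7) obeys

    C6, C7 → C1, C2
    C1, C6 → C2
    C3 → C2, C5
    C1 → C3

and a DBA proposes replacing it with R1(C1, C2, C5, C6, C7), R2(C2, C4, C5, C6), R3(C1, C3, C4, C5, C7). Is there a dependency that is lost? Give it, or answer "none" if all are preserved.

C3 → C2, C5

Check C3 → C2, C5: no single fragment contains all of {C2, C3, C5}, and the restricted closure of {C3} across the fragments never reaches {C2, C5}.
C6, C7 → C1, C2 is preserved.
C1, C6 → C2 is preserved.
C1 → C3 is preserved.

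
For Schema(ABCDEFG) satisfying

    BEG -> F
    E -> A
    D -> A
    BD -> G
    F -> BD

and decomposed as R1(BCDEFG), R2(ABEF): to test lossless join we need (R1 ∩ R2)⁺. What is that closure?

R1 ∩ R2 = {BEF}.
E → A applies, adding A
F → BD applies, adding D
BD → G applies, adding G
Closure: {ABDEFG}.

ABDEFG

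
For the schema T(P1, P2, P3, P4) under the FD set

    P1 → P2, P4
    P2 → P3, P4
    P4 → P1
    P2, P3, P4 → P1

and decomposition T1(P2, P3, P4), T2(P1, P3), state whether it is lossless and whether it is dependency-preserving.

lossy and not dependency-preserving

Lossless test: (P3)⁺ = {P3}, which is a superkey of neither fragment — lossy.
Dependency preservation: the restricted closure of {P1} across the fragments never reaches {P2, P4}, so P1 → P2, P4 cannot be enforced without a join — not preserved.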